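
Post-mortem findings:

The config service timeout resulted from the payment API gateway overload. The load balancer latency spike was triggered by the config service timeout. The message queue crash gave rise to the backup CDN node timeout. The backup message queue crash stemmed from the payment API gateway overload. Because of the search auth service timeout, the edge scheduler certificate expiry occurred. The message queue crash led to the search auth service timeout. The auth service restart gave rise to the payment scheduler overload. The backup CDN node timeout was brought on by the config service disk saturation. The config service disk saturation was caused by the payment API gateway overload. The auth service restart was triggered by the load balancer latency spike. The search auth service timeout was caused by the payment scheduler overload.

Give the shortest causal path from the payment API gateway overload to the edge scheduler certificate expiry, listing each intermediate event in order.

the payment API gateway overload → the config service timeout → the load balancer latency spike → the auth service restart → the payment scheduler overload → the search auth service timeout → the edge scheduler certificate expiry

the payment API gateway overload → the config service timeout
the config service timeout → the load balancer latency spike
the load balancer latency spike → the auth service restart
the auth service restart → the payment scheduler overload
the payment scheduler overload → the search auth service timeout
the search auth service timeout → the edge scheduler certificate expiry
Length: 6 steps.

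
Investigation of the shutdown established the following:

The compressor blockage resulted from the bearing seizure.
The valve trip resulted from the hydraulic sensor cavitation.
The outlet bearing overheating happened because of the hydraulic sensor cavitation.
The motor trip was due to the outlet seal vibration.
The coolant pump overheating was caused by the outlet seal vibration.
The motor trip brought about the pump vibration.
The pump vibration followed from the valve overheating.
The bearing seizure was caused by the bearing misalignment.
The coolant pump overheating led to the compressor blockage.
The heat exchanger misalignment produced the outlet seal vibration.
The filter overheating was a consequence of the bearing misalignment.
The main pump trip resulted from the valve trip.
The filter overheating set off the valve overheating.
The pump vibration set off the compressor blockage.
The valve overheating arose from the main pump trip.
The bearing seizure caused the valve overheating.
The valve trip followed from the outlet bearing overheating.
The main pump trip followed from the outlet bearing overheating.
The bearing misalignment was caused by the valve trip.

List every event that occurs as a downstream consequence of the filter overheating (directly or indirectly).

Direct effects: the valve overheating.
2 steps out: the pump vibration.
3 steps out: the compressor blockage.
Not reachable from it: the heat exchanger misalignment, the hydraulic sensor cavitation, the outlet bearing overheating, the outlet seal vibration, the valve trip, the bearing misalignment, the bearing seizure, the motor trip, the coolant pump overheating, the main pump trip.

the compressor blockage, the pump vibration, the valve overheating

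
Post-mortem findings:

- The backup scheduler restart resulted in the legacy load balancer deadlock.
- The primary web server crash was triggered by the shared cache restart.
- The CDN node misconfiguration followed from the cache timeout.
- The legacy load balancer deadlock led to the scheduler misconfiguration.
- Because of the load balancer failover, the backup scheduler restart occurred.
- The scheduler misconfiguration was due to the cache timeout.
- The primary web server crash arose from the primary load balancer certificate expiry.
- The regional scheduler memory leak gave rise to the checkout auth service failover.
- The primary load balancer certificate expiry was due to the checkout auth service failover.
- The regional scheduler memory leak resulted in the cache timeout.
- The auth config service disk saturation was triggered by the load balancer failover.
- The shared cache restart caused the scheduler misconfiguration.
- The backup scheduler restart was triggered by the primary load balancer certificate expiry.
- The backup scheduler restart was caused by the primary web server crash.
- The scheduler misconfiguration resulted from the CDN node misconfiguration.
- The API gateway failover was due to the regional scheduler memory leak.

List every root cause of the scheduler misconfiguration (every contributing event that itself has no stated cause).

the load balancer failover, the regional scheduler memory leak, the shared cache restart

Tracing upstream from the scheduler misconfiguration: the scheduler misconfiguration ← the legacy load balancer deadlock ← the backup scheduler restart ← the load balancer failover.
A separate upstream branch: the scheduler misconfiguration ← the cache timeout ← the regional scheduler memory leak.
A separate upstream branch: the scheduler misconfiguration ← the shared cache restart.
Each of those chain origins has no stated cause.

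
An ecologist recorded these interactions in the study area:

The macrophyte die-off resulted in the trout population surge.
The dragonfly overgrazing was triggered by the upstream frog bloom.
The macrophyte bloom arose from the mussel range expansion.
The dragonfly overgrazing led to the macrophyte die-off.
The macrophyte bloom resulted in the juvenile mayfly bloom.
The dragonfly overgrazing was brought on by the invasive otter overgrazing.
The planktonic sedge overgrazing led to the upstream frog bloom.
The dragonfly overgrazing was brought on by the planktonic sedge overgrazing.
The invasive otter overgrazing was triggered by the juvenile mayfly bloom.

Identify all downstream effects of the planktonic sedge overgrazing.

the dragonfly overgrazing, the macrophyte die-off, the trout population surge, the upstream frog bloom

Direct effects: the upstream frog bloom, the dragonfly overgrazing.
2 steps out: the macrophyte die-off.
3 steps out: the trout population surge.
Not reachable from it: the mussel range expansion, the macrophyte bloom, the juvenile mayfly bloom, the invasive otter overgrazing.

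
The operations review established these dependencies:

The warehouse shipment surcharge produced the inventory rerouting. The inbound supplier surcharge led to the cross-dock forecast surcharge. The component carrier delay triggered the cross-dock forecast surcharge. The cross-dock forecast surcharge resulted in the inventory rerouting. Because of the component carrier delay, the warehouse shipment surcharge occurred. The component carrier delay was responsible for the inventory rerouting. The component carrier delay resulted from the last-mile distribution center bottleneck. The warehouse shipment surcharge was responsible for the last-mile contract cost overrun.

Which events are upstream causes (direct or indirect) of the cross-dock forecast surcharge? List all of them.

Immediate causes of the cross-dock forecast surcharge: the component carrier delay, the inbound supplier surcharge.
Further upstream: the last-mile distribution center bottleneck.

the component carrier delay, the inbound supplier surcharge, the last-mile distribution center bottleneck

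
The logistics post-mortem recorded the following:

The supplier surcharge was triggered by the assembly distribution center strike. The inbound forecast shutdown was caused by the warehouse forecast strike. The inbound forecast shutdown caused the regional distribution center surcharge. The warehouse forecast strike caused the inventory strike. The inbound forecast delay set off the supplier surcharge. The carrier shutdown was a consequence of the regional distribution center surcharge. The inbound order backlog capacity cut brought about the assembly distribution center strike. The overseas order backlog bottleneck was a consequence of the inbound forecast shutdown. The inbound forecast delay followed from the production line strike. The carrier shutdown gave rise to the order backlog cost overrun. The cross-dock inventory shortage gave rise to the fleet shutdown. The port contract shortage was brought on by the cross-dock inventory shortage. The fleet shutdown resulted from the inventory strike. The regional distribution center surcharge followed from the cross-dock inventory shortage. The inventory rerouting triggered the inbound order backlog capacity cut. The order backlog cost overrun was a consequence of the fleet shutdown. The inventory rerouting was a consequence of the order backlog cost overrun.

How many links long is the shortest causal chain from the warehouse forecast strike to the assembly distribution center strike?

Shortest chain: the warehouse forecast strike → the inventory strike → the fleet shutdown → the order backlog cost overrun → the inventory rerouting → the inbound order backlog capacity cut → the assembly distribution center strike.

6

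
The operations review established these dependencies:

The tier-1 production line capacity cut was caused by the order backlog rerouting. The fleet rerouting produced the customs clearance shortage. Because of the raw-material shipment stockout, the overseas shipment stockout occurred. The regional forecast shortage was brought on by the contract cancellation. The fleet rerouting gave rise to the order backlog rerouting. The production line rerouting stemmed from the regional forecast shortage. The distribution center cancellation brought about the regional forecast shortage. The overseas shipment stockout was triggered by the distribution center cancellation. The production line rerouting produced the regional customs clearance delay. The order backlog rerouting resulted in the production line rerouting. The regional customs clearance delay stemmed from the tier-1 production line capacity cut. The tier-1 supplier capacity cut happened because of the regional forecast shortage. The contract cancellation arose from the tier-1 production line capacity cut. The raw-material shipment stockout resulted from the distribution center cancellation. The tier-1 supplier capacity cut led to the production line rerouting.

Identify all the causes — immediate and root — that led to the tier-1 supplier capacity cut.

the contract cancellation, the distribution center cancellation, the fleet rerouting, the order backlog rerouting, the regional forecast shortage, the tier-1 production line capacity cut

Immediate cause of the tier-1 supplier capacity cut: the regional forecast shortage.
Further upstream: the fleet rerouting, the distribution center cancellation, the order backlog rerouting, the tier-1 production line capacity cut, the contract cancellation.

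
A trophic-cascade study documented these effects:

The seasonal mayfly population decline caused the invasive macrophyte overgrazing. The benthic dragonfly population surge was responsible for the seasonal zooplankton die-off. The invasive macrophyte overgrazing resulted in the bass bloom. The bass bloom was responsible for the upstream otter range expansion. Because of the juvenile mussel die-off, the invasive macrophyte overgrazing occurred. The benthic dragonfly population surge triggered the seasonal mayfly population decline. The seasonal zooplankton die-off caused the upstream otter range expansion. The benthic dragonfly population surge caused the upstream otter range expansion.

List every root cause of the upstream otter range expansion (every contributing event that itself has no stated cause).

Tracing upstream from the upstream otter range expansion: the upstream otter range expansion ← the bass bloom ← the invasive macrophyte overgrazing ← the juvenile mussel die-off.
A separate upstream branch: the upstream otter range expansion ← the benthic dragonfly population surge.
Each of those chain origins has no stated cause.

the benthic dragonfly population surge, the juvenile mussel die-off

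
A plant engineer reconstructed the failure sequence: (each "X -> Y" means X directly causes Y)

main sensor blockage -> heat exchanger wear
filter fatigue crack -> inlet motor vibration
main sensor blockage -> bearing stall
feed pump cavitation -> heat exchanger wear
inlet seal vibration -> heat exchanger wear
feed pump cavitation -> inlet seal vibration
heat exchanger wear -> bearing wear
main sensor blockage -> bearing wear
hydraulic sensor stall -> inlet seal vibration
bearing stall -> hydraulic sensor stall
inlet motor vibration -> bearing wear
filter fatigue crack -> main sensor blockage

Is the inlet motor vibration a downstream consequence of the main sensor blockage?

The main sensor blockage leads to the bearing stall, the hydraulic sensor stall, the inlet seal vibration, the heat exchanger wear, the bearing wear; the inlet motor vibration is not among them.

No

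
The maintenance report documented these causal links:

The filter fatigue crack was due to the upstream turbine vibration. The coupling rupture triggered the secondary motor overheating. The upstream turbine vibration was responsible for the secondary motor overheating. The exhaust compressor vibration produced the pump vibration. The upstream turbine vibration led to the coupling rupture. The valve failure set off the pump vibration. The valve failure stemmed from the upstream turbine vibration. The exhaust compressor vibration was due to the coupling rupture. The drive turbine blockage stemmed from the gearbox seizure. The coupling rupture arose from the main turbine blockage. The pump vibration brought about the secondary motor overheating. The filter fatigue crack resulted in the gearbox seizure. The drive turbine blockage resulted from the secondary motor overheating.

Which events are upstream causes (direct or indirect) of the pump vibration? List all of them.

the coupling rupture, the exhaust compressor vibration, the main turbine blockage, the upstream turbine vibration, the valve failure

Immediate causes of the pump vibration: the exhaust compressor vibration, the valve failure.
Further upstream: the upstream turbine vibration, the coupling rupture, the main turbine blockage.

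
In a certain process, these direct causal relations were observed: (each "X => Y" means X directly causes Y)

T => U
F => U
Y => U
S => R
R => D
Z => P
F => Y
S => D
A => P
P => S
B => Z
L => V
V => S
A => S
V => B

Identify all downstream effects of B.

D, P, R, S, Z

Direct effects: Z.
2 steps out: P.
3 steps out: S.
4 steps out: R, D.
Not reachable from it: L, A, V, F, Y, T, U.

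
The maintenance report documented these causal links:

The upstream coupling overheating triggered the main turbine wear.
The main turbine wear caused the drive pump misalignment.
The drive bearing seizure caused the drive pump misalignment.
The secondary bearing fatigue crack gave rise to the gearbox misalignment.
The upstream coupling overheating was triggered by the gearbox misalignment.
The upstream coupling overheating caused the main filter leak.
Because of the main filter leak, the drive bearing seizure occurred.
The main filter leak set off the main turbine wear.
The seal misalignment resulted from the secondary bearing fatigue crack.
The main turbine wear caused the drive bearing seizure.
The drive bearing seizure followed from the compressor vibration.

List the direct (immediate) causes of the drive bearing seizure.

Upstream contributors include the secondary bearing fatigue crack, the gearbox misalignment, the upstream coupling overheating, but only the compressor vibration, the main filter leak, the main turbine wear feed directly into the drive bearing seizure.

the compressor vibration, the main filter leak, the main turbine wear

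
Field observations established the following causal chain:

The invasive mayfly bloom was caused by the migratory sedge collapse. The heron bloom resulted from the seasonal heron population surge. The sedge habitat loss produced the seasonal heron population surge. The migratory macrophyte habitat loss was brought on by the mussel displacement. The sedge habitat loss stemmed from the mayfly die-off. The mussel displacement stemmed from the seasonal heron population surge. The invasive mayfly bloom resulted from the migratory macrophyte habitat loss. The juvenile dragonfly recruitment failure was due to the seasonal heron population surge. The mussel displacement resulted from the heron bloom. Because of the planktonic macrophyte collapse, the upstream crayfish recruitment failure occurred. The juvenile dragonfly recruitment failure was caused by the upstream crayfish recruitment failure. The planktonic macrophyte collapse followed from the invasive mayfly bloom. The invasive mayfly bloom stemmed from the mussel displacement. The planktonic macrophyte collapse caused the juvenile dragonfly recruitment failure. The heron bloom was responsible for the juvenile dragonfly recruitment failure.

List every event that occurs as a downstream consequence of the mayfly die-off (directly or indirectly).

the heron bloom, the invasive mayfly bloom, the juvenile dragonfly recruitment failure, the migratory macrophyte habitat loss, the mussel displacement, the planktonic macrophyte collapse, the seasonal heron population surge, the sedge habitat loss, the upstream crayfish recruitment failure

Direct effects: the sedge habitat loss.
2 steps out: the seasonal heron population surge.
3 steps out: the heron bloom, the mussel displacement, the juvenile dragonfly recruitment failure.
4 steps out: the migratory macrophyte habitat loss, the invasive mayfly bloom.
5 steps out: the planktonic macrophyte collapse.
6 steps out: the upstream crayfish recruitment failure.
Not reachable from it: the migratory sedge collapse.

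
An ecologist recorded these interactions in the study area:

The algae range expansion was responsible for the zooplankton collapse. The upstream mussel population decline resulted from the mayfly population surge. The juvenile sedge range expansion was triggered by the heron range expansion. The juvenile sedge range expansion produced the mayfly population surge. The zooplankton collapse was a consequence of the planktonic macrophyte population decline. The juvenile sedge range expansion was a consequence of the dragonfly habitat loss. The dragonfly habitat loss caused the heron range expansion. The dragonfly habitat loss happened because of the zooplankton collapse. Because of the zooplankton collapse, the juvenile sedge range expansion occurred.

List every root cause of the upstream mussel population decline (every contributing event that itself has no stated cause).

Tracing upstream from the upstream mussel population decline: the upstream mussel population decline ← the mayfly population surge ← the juvenile sedge range expansion ← the zooplankton collapse ← the algae range expansion.
A separate upstream branch: the upstream mussel population decline ← the mayfly population surge ← the juvenile sedge range expansion ← the zooplankton collapse ← the planktonic macrophyte population decline.
Each of those chain origins has no stated cause.

the algae range expansion, the planktonic macrophyte population decline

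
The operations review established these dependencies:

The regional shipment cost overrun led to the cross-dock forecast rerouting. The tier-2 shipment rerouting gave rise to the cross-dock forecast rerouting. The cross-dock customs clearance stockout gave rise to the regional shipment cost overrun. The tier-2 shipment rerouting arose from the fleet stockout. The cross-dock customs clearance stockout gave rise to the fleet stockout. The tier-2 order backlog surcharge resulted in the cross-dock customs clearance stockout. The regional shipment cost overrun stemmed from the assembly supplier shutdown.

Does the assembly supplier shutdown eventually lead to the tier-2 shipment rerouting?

The assembly supplier shutdown leads to the regional shipment cost overrun, the cross-dock forecast rerouting; the tier-2 shipment rerouting is not among them.

No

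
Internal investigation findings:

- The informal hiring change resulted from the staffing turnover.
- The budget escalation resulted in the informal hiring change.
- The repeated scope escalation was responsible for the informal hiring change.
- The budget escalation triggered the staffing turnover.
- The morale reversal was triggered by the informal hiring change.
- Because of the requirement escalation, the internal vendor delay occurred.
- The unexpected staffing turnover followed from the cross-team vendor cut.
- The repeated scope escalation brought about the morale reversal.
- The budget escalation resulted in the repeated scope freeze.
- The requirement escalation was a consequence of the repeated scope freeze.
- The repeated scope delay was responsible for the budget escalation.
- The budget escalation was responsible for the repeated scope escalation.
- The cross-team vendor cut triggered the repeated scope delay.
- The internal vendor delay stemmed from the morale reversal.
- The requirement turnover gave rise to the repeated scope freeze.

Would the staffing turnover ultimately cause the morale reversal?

There is a causal chain: the staffing turnover → the informal hiring change → the morale reversal.

Yes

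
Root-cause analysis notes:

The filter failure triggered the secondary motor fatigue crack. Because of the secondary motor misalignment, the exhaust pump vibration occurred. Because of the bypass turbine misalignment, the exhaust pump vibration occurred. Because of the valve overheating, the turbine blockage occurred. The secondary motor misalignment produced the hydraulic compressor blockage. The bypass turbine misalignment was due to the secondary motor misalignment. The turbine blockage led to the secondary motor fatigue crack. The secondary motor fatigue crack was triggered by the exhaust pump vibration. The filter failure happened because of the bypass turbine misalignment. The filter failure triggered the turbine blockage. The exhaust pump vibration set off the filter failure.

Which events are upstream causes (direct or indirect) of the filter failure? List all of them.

the bypass turbine misalignment, the exhaust pump vibration, the secondary motor misalignment

Immediate causes of the filter failure: the bypass turbine misalignment, the exhaust pump vibration.
Further upstream: the secondary motor misalignment.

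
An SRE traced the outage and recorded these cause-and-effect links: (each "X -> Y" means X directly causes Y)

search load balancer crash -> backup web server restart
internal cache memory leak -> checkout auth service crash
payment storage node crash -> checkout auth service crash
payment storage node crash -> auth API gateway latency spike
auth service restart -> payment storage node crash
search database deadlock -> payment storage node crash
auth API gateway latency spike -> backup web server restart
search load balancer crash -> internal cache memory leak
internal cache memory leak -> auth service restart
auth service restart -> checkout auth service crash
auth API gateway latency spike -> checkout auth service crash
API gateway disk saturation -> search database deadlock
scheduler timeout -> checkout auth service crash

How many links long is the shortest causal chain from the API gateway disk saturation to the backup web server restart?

Shortest chain: the API gateway disk saturation → the search database deadlock → the payment storage node crash → the auth API gateway latency spike → the backup web server restart.

4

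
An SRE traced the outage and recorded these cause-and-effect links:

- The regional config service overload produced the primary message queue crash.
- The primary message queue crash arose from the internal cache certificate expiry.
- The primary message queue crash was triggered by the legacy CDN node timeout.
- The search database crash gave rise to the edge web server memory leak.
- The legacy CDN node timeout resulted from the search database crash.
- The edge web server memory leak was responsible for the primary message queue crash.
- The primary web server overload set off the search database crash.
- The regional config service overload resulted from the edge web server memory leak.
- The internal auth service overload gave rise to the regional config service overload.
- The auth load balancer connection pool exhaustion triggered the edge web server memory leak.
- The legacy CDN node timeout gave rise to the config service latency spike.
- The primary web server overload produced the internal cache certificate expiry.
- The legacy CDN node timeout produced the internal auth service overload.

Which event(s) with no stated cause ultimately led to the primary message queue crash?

Tracing upstream from the primary message queue crash: the primary message queue crash ← the internal cache certificate expiry ← the primary web server overload.
A separate upstream branch: the primary message queue crash ← the edge web server memory leak ← the auth load balancer connection pool exhaustion.
Each of those chain origins has no stated cause.

the auth load balancer connection pool exhaustion, the primary web server overload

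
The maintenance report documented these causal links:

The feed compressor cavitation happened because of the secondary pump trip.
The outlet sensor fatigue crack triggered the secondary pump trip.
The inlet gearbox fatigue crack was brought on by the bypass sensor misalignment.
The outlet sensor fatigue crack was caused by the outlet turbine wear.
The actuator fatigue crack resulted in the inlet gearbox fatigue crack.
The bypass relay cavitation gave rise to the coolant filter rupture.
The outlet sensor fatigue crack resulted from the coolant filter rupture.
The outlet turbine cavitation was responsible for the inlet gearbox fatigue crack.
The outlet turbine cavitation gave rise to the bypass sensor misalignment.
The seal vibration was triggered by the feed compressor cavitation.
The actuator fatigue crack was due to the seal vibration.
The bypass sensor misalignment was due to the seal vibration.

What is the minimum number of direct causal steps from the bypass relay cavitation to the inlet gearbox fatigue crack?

Shortest chain: the bypass relay cavitation → the coolant filter rupture → the outlet sensor fatigue crack → the secondary pump trip → the feed compressor cavitation → the seal vibration → the bypass sensor misalignment → the inlet gearbox fatigue crack.

7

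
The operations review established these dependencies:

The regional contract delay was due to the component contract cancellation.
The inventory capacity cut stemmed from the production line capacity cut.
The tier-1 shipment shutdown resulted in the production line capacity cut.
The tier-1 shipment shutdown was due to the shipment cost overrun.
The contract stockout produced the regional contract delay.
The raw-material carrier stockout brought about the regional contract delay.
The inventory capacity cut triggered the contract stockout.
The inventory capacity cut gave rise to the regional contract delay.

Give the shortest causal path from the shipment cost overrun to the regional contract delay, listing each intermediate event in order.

the shipment cost overrun → the tier-1 shipment shutdown
the tier-1 shipment shutdown → the production line capacity cut
the production line capacity cut → the inventory capacity cut
the inventory capacity cut → the regional contract delay
Length: 4 steps.

the shipment cost overrun → the tier-1 shipment shutdown → the production line capacity cut → the inventory capacity cut → the regional contract delay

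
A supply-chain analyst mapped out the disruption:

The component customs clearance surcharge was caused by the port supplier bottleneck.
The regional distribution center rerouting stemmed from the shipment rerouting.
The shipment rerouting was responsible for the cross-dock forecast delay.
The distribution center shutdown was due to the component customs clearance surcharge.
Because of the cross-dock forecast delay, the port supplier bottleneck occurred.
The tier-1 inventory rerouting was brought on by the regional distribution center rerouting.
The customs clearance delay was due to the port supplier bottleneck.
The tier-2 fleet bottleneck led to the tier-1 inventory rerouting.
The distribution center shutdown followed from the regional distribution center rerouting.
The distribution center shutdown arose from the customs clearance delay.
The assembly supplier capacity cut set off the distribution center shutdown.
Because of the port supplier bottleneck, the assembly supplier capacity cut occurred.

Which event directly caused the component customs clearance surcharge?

the port supplier bottleneck

Upstream contributors include the shipment rerouting, the cross-dock forecast delay, but only the port supplier bottleneck feeds directly into the component customs clearance surcharge.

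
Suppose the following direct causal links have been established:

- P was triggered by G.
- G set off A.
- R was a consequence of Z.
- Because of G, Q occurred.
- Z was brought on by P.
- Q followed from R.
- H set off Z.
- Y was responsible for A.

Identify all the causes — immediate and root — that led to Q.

G, H, P, R, Z

Immediate causes of Q: G, R.
Further upstream: H, P, Z.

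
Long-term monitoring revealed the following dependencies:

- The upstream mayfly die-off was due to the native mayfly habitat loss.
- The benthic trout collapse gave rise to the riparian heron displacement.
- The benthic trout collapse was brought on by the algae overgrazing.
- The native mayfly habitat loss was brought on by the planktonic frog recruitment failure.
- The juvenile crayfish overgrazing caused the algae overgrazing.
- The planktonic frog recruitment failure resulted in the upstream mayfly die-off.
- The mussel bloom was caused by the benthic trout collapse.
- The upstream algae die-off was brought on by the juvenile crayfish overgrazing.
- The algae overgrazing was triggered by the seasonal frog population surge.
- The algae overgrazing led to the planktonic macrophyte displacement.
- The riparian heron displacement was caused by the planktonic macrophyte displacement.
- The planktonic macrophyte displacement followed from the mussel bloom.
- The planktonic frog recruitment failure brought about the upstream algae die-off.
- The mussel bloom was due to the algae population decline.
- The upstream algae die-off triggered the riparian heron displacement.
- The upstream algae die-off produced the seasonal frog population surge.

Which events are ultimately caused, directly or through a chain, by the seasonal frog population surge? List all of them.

the algae overgrazing, the benthic trout collapse, the mussel bloom, the planktonic macrophyte displacement, the riparian heron displacement

Direct effects: the algae overgrazing.
2 steps out: the benthic trout collapse, the planktonic macrophyte displacement.
3 steps out: the mussel bloom, the riparian heron displacement.
Not reachable from it: the juvenile crayfish overgrazing, the planktonic frog recruitment failure, the upstream algae die-off, the native mayfly habitat loss, the upstream mayfly die-off, the algae population decline.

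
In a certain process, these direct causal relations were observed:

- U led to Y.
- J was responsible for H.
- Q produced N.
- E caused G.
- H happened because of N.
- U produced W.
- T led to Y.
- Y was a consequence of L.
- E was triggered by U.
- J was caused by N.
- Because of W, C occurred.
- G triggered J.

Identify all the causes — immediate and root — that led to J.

Immediate causes of J: G, N.
Further upstream: U, E, Q.

E, G, N, Q, U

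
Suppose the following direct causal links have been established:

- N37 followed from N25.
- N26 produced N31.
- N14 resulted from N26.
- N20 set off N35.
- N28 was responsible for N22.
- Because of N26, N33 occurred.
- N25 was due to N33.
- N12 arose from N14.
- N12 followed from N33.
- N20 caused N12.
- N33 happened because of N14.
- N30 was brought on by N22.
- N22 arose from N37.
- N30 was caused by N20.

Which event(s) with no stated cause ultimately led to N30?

Tracing upstream from N30: N30 ← N20.
A separate upstream branch: N30 ← N22 ← N37 ← N25 ← N33 ← N26.
A separate upstream branch: N30 ← N22 ← N28.
Each of those chain origins has no stated cause.

N20, N26, N28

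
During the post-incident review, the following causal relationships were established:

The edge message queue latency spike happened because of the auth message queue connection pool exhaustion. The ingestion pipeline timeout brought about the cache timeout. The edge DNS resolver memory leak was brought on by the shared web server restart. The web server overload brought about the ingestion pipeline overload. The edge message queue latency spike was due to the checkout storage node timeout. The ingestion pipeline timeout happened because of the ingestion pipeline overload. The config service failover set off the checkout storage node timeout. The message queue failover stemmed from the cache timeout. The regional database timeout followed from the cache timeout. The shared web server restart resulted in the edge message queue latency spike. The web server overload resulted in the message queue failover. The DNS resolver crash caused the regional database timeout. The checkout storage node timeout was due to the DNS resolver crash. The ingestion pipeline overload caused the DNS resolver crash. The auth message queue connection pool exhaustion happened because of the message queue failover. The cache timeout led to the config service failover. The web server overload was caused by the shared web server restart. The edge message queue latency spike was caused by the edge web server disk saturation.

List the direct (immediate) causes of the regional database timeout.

the DNS resolver crash, the cache timeout

Upstream contributors include the shared web server restart, the web server overload, the ingestion pipeline overload, the ingestion pipeline timeout, but only the DNS resolver crash, the cache timeout feed directly into the regional database timeout.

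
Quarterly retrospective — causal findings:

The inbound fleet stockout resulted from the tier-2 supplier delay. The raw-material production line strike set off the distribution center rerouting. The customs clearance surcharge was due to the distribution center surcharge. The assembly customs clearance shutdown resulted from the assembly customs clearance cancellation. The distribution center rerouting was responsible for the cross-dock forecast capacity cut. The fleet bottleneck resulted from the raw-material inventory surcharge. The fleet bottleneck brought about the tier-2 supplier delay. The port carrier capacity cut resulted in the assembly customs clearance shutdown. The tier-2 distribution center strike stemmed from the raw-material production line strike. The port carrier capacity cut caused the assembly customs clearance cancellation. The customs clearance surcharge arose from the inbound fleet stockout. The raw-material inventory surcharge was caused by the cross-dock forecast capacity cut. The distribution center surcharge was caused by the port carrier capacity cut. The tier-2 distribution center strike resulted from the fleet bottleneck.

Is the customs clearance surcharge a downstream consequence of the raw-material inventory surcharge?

There is a causal chain: the raw-material inventory surcharge → the fleet bottleneck → the tier-2 supplier delay → the inbound fleet stockout → the customs clearance surcharge.

Yes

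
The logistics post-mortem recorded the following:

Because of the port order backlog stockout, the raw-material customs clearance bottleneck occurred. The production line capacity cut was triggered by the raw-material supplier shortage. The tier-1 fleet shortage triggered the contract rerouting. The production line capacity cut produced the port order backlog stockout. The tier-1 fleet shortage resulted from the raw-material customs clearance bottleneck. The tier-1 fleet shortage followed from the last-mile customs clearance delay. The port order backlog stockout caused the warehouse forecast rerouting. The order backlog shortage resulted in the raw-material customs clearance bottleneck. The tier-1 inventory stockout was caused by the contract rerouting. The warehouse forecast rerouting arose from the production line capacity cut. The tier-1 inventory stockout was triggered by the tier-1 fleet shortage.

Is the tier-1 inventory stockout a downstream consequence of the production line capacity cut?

Yes

There is a causal chain: the production line capacity cut → the port order backlog stockout → the raw-material customs clearance bottleneck → the tier-1 fleet shortage → the tier-1 inventory stockout.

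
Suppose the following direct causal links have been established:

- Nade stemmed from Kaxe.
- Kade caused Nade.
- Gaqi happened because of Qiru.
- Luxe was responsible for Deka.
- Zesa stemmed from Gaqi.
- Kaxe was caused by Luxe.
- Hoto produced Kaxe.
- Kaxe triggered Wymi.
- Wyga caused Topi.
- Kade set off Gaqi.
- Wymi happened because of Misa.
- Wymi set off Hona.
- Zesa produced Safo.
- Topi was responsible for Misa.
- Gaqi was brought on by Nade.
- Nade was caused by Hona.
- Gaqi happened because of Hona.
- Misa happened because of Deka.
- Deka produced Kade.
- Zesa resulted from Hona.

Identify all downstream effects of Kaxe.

Gaqi, Hona, Nade, Safo, Wymi, Zesa

Direct effects: Wymi, Nade.
2 steps out: Hona, Gaqi.
3 steps out: Zesa.
4 steps out: Safo.
Not reachable from it: Luxe, Wyga, Topi, Deka, Kade, Qiru, Misa, Hoto.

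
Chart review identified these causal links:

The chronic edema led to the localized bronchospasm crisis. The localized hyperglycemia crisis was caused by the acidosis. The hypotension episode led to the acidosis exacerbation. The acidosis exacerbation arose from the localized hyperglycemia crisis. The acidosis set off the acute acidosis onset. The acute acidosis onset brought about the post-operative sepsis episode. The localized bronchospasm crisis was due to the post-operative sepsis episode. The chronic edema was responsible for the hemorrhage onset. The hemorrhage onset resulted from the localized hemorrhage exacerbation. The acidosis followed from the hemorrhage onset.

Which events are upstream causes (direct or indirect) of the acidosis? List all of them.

Immediate cause of the acidosis: the hemorrhage onset.
Further upstream: the chronic edema, the localized hemorrhage exacerbation.

the chronic edema, the hemorrhage onset, the localized hemorrhage exacerbation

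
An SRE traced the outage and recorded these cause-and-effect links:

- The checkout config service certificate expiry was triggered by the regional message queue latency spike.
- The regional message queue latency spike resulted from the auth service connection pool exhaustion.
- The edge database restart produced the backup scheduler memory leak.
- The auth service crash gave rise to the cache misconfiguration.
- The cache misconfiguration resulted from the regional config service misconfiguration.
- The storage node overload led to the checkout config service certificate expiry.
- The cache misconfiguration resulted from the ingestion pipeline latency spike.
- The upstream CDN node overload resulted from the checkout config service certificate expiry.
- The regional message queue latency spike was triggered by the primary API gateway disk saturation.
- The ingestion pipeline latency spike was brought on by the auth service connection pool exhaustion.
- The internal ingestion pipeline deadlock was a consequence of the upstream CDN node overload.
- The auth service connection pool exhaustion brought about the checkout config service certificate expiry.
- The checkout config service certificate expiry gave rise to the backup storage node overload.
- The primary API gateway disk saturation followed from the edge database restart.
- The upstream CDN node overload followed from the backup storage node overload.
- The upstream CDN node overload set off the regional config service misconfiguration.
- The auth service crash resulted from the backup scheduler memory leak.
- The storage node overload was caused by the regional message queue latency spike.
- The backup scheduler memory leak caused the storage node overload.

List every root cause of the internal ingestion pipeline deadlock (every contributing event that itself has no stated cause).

Tracing upstream from the internal ingestion pipeline deadlock: the internal ingestion pipeline deadlock ← the upstream CDN node overload ← the checkout config service certificate expiry ← the regional message queue latency spike ← the primary API gateway disk saturation ← the edge database restart.
A separate upstream branch: the internal ingestion pipeline deadlock ← the upstream CDN node overload ← the checkout config service certificate expiry ← the auth service connection pool exhaustion.
Each of those chain origins has no stated cause.

the auth service connection pool exhaustion, the edge database restart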